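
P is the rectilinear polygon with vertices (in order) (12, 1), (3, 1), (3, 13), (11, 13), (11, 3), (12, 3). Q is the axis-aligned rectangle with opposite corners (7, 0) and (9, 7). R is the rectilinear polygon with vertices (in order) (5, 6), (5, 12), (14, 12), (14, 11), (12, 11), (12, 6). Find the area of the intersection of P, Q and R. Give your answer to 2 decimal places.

2.00

The intersection is the polygon with vertices (7,7), (9,7), (9,6), (7,6).
By the shoelace formula its area is 2.00.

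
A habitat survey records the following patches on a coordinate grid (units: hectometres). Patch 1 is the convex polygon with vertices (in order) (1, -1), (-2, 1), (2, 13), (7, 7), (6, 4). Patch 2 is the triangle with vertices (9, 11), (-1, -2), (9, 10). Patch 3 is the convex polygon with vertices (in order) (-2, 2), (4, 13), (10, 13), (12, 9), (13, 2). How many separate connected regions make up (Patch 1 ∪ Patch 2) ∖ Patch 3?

2

(Patch 1 ∪ Patch 2) ∖ Patch 3 splits into 2 disjoint pieces (area 10.4075, area 7.978).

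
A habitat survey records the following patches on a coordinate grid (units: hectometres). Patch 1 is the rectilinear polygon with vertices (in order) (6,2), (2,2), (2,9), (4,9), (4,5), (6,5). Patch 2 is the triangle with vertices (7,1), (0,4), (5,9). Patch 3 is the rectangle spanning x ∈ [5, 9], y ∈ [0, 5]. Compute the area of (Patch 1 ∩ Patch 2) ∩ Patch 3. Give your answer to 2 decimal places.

The region (Patch 1 ∩ Patch 2) ∩ Patch 3 is the polygon with vertices (6,5), (6,2), (5,2), (5,5).
By the shoelace formula its area is 3.00.

3.00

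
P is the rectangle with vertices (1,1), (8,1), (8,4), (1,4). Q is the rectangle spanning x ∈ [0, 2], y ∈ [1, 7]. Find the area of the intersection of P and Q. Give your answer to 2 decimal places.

|P∩Q|: x∈[1,2], y∈[1,4] → 1·3 = 3.

3.00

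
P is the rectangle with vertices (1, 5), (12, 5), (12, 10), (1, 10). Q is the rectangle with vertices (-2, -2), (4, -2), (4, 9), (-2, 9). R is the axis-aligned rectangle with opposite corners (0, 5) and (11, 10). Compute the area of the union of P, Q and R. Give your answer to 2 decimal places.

110.00

By inclusion–exclusion:
Individual areas: |P| = 55, |Q| = 66, |R| = 55.
|P∩Q|: x∈[1,4], y∈[5,9] → 3·4 = 12.
|P∩R|: x∈[1,11], y∈[5,10] → 10·5 = 50.
|Q∩R|: x∈[0,4], y∈[5,9] → 4·4 = 16.
|P∩Q∩R| = 12.
|P ∪ Q ∪ R| = 176 − 78 + 12 = 110.00.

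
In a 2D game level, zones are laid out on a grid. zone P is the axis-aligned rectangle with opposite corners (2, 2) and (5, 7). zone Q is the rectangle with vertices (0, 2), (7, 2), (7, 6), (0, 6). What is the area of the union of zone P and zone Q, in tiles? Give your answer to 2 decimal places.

31.00

By inclusion–exclusion:
Individual areas: |zone P| = 15, |zone Q| = 28.
|zone P∩zone Q|: x∈[2,5], y∈[2,6] → 3·4 = 12.
|zone P ∪ zone Q| = 43 − 12 = 31.00.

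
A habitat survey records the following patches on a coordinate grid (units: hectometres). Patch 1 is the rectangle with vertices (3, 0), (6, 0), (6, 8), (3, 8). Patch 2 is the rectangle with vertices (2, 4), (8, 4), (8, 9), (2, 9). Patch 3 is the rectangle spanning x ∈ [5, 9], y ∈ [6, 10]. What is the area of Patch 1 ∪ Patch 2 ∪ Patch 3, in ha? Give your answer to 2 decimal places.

By inclusion–exclusion:
Individual areas: |Patch 1| = 24, |Patch 2| = 30, |Patch 3| = 16.
|Patch 1∩Patch 2|: x∈[3,6], y∈[4,8] → 3·4 = 12.
|Patch 1∩Patch 3|: x∈[5,6], y∈[6,8] → 1·2 = 2.
|Patch 2∩Patch 3|: x∈[5,8], y∈[6,9] → 3·3 = 9.
|Patch 1∩Patch 2∩Patch 3| = 2.
|Patch 1 ∪ Patch 2 ∪ Patch 3| = 70 − 23 + 2 = 49.00.

49.00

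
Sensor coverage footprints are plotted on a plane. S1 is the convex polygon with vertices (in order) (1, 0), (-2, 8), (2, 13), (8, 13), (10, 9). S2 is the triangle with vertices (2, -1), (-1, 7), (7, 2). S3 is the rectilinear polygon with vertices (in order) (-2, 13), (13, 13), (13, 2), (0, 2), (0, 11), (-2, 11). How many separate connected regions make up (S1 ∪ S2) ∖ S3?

2

(S1 ∪ S2) ∖ S3 splits into 2 disjoint pieces (area 7.8333, area 10.2955).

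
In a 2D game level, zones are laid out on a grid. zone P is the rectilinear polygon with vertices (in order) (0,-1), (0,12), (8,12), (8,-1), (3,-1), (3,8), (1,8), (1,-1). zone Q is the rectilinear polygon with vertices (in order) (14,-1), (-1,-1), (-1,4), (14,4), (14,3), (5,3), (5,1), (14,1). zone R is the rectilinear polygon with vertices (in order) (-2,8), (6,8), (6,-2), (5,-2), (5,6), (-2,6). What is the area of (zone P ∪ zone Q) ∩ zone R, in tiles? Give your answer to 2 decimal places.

15.00

|zone P ∪ zone Q| = 119.
|(zone P ∪ zone Q) ∩ zone R| = 15.00.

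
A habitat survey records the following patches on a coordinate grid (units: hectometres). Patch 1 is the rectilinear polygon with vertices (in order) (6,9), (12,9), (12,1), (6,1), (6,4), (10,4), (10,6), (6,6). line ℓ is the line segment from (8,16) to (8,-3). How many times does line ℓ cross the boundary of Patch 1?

The segment meets the boundary at (8,1), (8,4), (8,9), (8,6).

4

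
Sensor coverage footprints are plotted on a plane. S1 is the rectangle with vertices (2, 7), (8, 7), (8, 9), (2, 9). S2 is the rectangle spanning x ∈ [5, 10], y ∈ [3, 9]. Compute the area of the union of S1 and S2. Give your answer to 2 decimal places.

By inclusion–exclusion:
Individual areas: |S1| = 12, |S2| = 30.
|S1∩S2|: x∈[5,8], y∈[7,9] → 3·2 = 6.
|S1 ∪ S2| = 42 − 6 = 36.00.

36.00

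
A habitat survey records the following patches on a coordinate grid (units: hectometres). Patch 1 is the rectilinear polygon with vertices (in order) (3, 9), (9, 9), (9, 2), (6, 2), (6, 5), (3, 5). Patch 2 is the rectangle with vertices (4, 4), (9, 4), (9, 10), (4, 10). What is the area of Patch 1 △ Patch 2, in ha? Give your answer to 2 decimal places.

|Patch 1| = 33, |Patch 2| = 30, |Patch 1∩Patch 2| = 23.
|Patch 1 △ Patch 2| = |Patch 1| + |Patch 2| − 2·|Patch 1∩Patch 2| = 33 + 30 − 46 = 17.00.

17.00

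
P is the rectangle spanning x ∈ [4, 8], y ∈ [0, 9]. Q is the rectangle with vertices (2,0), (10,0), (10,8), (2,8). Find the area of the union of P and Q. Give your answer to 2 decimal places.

68.00

By inclusion–exclusion:
Individual areas: |P| = 36, |Q| = 64.
|P∩Q|: x∈[4,8], y∈[0,8] → 4·8 = 32.
|P ∪ Q| = 100 − 32 = 68.00.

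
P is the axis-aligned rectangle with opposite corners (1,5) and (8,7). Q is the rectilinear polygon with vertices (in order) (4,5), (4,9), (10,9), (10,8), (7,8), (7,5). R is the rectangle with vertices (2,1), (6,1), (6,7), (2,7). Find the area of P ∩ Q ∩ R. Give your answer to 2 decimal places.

The intersection is the polygon with vertices (4,5), (4,7), (6,7), (6,5).
By the shoelace formula its area is 4.00.

4.00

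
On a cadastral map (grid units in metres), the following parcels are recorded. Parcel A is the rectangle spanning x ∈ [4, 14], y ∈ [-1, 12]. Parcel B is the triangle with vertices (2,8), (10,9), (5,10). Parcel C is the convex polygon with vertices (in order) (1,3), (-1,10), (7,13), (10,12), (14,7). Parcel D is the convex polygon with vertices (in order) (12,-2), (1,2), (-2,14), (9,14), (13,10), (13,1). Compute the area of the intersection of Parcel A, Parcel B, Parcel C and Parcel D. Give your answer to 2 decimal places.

5.42

The intersection is the polygon with vertices (10,9), (4,8.25), (4,9.333), (5,10).
By the shoelace formula its area is 5.42.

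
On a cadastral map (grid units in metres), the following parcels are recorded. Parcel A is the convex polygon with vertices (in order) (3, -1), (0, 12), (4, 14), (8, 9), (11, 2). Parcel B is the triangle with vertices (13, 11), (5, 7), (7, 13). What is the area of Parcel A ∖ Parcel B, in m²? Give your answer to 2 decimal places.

|Parcel A| = 94, |Parcel A∩Parcel B| = 5.5294.
|Parcel A ∖ Parcel B| = |Parcel A| − |Parcel A∩Parcel B| = 94 − 5.5294 = 88.47.

88.47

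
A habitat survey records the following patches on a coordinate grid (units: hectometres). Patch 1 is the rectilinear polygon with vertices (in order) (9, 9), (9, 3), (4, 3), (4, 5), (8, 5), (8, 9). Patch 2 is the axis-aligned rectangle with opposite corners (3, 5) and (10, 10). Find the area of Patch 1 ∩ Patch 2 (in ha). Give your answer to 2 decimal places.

4.00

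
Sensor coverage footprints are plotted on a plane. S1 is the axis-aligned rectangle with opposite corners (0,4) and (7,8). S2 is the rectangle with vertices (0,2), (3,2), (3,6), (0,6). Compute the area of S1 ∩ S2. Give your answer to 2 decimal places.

|S1∩S2|: x∈[0,3], y∈[4,6] → 3·2 = 6.

6.00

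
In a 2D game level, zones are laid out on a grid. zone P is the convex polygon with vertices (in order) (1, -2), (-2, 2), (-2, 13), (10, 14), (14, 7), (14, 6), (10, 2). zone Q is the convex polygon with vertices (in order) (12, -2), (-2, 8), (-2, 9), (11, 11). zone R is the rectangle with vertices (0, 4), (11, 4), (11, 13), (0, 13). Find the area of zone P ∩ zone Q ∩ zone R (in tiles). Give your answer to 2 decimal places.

63.06

The intersection is the polygon with vertices (11,11), (11,4), (3.6,4), (0,6.571), (0,9.308).
By the shoelace formula its area is 63.06.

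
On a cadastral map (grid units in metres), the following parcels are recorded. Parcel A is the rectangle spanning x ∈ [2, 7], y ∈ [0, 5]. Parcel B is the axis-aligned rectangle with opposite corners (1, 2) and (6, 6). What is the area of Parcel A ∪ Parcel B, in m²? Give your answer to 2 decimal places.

By inclusion–exclusion:
Individual areas: |Parcel A| = 25, |Parcel B| = 20.
|Parcel A∩Parcel B|: x∈[2,6], y∈[2,5] → 4·3 = 12.
|Parcel A ∪ Parcel B| = 45 − 12 = 33.00.

33.00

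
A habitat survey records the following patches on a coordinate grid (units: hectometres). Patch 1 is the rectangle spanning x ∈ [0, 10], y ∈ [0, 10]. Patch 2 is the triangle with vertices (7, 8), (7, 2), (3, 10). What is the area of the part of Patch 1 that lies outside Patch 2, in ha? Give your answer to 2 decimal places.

|Patch 1| = 100, |Patch 1∩Patch 2| = 12.
|Patch 1 ∖ Patch 2| = |Patch 1| − |Patch 1∩Patch 2| = 100 − 12 = 88.00.

88.00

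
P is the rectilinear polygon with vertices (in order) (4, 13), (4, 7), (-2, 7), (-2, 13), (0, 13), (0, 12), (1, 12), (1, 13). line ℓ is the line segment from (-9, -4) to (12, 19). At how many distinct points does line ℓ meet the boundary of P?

2

The segment meets the boundary at (4,10.238), (1.043,7).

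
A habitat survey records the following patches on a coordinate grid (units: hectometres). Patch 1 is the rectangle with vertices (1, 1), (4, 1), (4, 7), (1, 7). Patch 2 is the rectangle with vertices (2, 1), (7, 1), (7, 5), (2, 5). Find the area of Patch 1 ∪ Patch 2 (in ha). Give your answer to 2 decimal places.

30.00

By inclusion–exclusion:
Individual areas: |Patch 1| = 18, |Patch 2| = 20.
|Patch 1∩Patch 2|: x∈[2,4], y∈[1,5] → 2·4 = 8.
|Patch 1 ∪ Patch 2| = 38 − 8 = 30.00.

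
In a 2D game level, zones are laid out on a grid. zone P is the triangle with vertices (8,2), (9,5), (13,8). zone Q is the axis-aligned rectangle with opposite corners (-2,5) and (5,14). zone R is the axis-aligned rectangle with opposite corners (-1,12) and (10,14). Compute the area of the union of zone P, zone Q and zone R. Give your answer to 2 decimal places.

77.50

By inclusion–exclusion:
Individual areas: |zone P| = 4.5, |zone Q| = 63, |zone R| = 22.
|zone P∩zone Q| = 0.
|zone P∩zone R| = 0.
|zone Q∩zone R|: x∈[-1,5], y∈[12,14] → 6·2 = 12.
|zone P∩zone Q∩zone R| = 0.
|zone P ∪ zone Q ∪ zone R| = 89.5 − 12 + 0 = 77.50.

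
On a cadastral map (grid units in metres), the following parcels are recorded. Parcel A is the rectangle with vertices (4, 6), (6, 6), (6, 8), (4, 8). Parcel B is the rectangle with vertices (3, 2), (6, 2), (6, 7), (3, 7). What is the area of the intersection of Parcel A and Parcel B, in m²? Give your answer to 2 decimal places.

2.00

|Parcel A∩Parcel B|: x∈[4,6], y∈[6,7] → 2·1 = 2.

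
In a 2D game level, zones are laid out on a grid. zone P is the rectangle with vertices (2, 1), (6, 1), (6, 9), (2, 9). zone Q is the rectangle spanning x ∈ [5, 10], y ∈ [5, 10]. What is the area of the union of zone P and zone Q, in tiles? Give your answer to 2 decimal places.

By inclusion–exclusion:
Individual areas: |zone P| = 32, |zone Q| = 25.
|zone P∩zone Q|: x∈[5,6], y∈[5,9] → 1·4 = 4.
|zone P ∪ zone Q| = 57 − 4 = 53.00.

53.00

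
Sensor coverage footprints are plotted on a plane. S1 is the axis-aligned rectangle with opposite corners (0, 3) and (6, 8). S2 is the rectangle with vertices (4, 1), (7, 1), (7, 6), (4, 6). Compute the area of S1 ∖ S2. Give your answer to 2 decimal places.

|S1∩S2|: x∈[4,6], y∈[3,6] → 2·3 = 6.
|S1| = 30.
|S1 ∖ S2| = |S1| − |S1∩S2| = 30 − 6 = 24.00.

24.00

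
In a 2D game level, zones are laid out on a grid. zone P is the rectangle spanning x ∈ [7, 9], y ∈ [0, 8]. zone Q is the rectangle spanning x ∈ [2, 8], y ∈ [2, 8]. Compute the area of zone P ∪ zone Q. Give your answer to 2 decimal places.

By inclusion–exclusion:
Individual areas: |zone P| = 16, |zone Q| = 36.
|zone P∩zone Q|: x∈[7,8], y∈[2,8] → 1·6 = 6.
|zone P ∪ zone Q| = 52 − 6 = 46.00.

46.00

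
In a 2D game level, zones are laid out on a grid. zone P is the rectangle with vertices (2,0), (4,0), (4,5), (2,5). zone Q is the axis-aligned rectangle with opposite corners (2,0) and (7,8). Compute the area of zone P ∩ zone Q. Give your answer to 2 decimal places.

|zone P∩zone Q|: x∈[2,4], y∈[0,5] → 2·5 = 10.

10.00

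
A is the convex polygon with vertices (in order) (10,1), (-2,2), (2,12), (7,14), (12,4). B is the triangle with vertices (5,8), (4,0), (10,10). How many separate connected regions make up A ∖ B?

A ∖ B splits into 2 disjoint pieces (area 29.5974, area 67.1942).

2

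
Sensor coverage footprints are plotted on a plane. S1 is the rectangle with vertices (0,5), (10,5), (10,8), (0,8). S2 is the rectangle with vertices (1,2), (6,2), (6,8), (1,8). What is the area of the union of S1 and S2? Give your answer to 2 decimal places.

By inclusion–exclusion:
Individual areas: |S1| = 30, |S2| = 30.
|S1∩S2|: x∈[1,6], y∈[5,8] → 5·3 = 15.
|S1 ∪ S2| = 60 − 15 = 45.00.

45.00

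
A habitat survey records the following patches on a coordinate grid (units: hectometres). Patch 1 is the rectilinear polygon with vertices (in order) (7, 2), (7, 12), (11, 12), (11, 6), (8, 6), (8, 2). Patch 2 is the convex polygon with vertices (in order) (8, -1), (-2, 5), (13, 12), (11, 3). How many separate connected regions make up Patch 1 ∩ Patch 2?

Patch 1 ∩ Patch 2 is a single connected region.

1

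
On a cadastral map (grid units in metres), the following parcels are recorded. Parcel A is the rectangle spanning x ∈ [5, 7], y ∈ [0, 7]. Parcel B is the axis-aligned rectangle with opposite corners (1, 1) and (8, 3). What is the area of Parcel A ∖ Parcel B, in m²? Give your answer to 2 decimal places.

|Parcel A∩Parcel B|: x∈[5,7], y∈[1,3] → 2·2 = 4.
|Parcel A| = 14.
|Parcel A ∖ Parcel B| = |Parcel A| − |Parcel A∩Parcel B| = 14 − 4 = 10.00.

10.00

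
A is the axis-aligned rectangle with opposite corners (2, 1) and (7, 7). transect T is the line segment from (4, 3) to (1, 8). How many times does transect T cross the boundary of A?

The segment meets the boundary at (2,6.333).

1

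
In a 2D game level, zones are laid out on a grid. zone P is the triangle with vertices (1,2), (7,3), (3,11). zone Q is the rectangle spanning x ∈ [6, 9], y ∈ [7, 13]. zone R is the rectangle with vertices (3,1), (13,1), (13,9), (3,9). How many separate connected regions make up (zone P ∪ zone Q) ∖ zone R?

(zone P ∪ zone Q) ∖ zone R splits into 2 disjoint pieces (area 9.6667, area 12).

2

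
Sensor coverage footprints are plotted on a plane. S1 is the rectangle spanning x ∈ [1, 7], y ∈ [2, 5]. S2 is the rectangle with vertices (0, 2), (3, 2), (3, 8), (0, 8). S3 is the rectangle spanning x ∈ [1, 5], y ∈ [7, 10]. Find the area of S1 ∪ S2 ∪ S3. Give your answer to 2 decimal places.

40.00

By inclusion–exclusion:
Individual areas: |S1| = 18, |S2| = 18, |S3| = 12.
|S1∩S2|: x∈[1,3], y∈[2,5] → 2·3 = 6.
|S1∩S3| = 0 (no overlap).
|S2∩S3|: x∈[1,3], y∈[7,8] → 2·1 = 2.
|S1∩S2∩S3| = 0.
|S1 ∪ S2 ∪ S3| = 48 − 8 + 0 = 40.00.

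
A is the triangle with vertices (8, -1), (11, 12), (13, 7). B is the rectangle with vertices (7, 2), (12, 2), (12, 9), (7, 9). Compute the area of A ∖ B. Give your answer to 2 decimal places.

|A| = 20.5, |A∩B| = 13.8875.
|A ∖ B| = |A| − |A∩B| = 20.5 − 13.8875 = 6.61.

6.61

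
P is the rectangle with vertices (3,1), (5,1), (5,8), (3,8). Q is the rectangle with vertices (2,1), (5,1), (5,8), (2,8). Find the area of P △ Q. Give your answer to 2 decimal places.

|P∩Q|: x∈[3,5], y∈[1,8] → 2·7 = 14.
|P △ Q| = |P| + |Q| − 2·|P∩Q| = 14 + 21 − 28 = 7.00.

7.00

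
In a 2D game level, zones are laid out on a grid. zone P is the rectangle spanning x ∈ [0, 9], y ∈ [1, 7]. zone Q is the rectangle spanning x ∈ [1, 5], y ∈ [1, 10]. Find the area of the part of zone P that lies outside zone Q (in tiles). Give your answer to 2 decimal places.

|zone P∩zone Q|: x∈[1,5], y∈[1,7] → 4·6 = 24.
|zone P| = 54.
|zone P ∖ zone Q| = |zone P| − |zone P∩zone Q| = 54 − 24 = 30.00.

30.00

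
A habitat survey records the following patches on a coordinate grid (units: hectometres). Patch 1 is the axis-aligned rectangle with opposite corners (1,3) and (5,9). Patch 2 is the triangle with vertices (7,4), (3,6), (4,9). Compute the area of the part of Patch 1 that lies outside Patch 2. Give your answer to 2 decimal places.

|Patch 1| = 24, |Patch 1∩Patch 2| = 4.6667.
|Patch 1 ∖ Patch 2| = |Patch 1| − |Patch 1∩Patch 2| = 24 − 4.6667 = 19.33.

19.33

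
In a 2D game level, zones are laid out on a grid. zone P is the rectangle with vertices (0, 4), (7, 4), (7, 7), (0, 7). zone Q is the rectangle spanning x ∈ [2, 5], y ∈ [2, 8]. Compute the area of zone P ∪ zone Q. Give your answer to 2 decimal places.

30.00

By inclusion–exclusion:
Individual areas: |zone P| = 21, |zone Q| = 18.
|zone P∩zone Q|: x∈[2,5], y∈[4,7] → 3·3 = 9.
|zone P ∪ zone Q| = 39 − 9 = 30.00.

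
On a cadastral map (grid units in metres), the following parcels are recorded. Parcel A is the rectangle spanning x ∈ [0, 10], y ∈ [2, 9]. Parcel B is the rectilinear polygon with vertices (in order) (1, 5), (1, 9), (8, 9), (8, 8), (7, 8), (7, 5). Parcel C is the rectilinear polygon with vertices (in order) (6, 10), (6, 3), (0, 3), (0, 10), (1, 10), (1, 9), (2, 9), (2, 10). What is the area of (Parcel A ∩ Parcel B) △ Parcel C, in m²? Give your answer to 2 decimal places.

|Parcel A ∩ Parcel B| = 25.
|(Parcel A ∩ Parcel B) ∩ Parcel C| = 20.
|(Parcel A ∩ Parcel B) △ Parcel C| = 25 + 41 − 40 = 26.00.

26.00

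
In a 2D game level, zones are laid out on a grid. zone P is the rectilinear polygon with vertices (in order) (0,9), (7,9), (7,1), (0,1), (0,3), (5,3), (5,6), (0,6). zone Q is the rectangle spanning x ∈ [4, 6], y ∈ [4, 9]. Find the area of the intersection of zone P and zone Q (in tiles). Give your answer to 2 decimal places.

The intersection is the polygon with vertices (6,9), (6,4), (5,4), (5,6), (4,6), (4,9).
By the shoelace formula its area is 8.00.

8.00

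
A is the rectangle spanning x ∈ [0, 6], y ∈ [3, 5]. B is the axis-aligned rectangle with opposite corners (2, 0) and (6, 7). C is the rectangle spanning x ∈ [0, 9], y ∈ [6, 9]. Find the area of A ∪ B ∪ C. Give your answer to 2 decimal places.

55.00

By inclusion–exclusion:
Individual areas: |A| = 12, |B| = 28, |C| = 27.
|A∩B|: x∈[2,6], y∈[3,5] → 4·2 = 8.
|A∩C| = 0 (no overlap).
|B∩C|: x∈[2,6], y∈[6,7] → 4·1 = 4.
|A∩B∩C| = 0.
|A ∪ B ∪ C| = 67 − 12 + 0 = 55.00.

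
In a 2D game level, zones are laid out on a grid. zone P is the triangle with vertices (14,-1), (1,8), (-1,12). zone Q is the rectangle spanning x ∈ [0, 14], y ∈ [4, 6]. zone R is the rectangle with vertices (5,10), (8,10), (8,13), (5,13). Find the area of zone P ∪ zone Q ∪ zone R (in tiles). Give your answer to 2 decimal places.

50.51

By inclusion–exclusion:
Individual areas: |zone P| = 17, |zone Q| = 28, |zone R| = 9.
|zone P∩zone Q| = 3.4872.
|zone P∩zone R| = 0.
|zone Q∩zone R| = 0 (no overlap).
|zone P∩zone Q∩zone R| = 0.
|zone P ∪ zone Q ∪ zone R| = 54 − 3.4872 + 0 = 50.51.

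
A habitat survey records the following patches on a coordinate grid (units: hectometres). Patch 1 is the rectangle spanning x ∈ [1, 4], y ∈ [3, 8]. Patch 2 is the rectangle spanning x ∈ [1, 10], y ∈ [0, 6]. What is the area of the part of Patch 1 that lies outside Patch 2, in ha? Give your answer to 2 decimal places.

|Patch 1∩Patch 2|: x∈[1,4], y∈[3,6] → 3·3 = 9.
|Patch 1| = 15.
|Patch 1 ∖ Patch 2| = |Patch 1| − |Patch 1∩Patch 2| = 15 − 9 = 6.00.

6.00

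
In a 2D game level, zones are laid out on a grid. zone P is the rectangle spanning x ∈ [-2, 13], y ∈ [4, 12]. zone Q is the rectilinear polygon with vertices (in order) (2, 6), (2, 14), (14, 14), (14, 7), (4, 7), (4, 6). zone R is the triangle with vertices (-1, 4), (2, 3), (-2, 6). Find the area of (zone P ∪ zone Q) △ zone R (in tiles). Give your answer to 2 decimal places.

|zone P ∪ zone Q| = 149.
|(zone P ∪ zone Q) ∩ zone R| = 1.6667.
|(zone P ∪ zone Q) △ zone R| = 149 + 2.5 − 3.3333 = 148.17.

148.17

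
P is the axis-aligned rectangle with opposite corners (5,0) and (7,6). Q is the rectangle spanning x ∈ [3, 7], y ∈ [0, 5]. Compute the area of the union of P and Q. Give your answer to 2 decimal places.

22.00

By inclusion–exclusion:
Individual areas: |P| = 12, |Q| = 20.
|P∩Q|: x∈[5,7], y∈[0,5] → 2·5 = 10.
|P ∪ Q| = 32 − 10 = 22.00.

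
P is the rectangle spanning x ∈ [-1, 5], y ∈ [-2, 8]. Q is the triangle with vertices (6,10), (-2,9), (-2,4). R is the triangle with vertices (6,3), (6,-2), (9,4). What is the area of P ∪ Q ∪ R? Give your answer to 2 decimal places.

80.46

By inclusion–exclusion:
Individual areas: |P| = 60, |Q| = 20, |R| = 7.5.
|P∩Q| = 7.0417.
|P∩R| = 0.
|Q∩R| = 0.
|P∩Q∩R| = 0.
|P ∪ Q ∪ R| = 87.5 − 7.0417 + 0 = 80.46.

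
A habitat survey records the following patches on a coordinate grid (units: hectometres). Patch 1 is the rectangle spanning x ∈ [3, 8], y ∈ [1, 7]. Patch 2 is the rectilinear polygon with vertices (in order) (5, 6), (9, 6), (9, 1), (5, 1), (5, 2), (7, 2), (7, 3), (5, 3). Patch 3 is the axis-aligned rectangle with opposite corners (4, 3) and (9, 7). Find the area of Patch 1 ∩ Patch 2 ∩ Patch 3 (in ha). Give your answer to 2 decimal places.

The intersection is the polygon with vertices (5,3), (5,6), (8,6), (8,3), (7,3).
By the shoelace formula its area is 9.00.

9.00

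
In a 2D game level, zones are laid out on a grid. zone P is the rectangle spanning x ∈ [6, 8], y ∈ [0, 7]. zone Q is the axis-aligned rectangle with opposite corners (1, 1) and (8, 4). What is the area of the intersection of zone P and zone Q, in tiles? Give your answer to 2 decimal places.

6.00

|zone P∩zone Q|: x∈[6,8], y∈[1,4] → 2·3 = 6.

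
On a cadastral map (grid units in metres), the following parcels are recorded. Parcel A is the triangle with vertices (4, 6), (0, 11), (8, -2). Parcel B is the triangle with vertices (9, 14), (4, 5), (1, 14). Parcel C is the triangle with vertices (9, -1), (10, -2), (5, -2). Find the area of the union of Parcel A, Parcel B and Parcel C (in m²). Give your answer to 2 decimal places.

44.06

By inclusion–exclusion:
Individual areas: |Parcel A| = 6, |Parcel B| = 36, |Parcel C| = 2.5.
|Parcel A∩Parcel B| = 0.4173.
|Parcel A∩Parcel C| = 0.025.
|Parcel B∩Parcel C| = 0.
|Parcel A∩Parcel B∩Parcel C| = 0.
|Parcel A ∪ Parcel B ∪ Parcel C| = 44.5 − 0.4423 + 0 = 44.06.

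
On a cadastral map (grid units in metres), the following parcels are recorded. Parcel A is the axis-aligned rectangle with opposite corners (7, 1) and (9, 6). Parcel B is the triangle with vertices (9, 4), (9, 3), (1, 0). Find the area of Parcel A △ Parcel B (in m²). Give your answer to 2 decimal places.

|Parcel A| = 10, |Parcel B| = 4, |Parcel A∩Parcel B| = 1.75.
|Parcel A △ Parcel B| = |Parcel A| + |Parcel B| − 2·|Parcel A∩Parcel B| = 10 + 4 − 3.5 = 10.50.

10.50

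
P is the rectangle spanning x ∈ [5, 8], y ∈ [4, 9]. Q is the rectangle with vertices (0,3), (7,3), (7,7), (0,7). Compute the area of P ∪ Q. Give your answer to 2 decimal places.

By inclusion–exclusion:
Individual areas: |P| = 15, |Q| = 28.
|P∩Q|: x∈[5,7], y∈[4,7] → 2·3 = 6.
|P ∪ Q| = 43 − 6 = 37.00.

37.00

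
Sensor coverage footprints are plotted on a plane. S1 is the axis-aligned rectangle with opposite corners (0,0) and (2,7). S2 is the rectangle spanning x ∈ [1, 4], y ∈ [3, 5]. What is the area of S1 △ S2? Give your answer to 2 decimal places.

|S1∩S2|: x∈[1,2], y∈[3,5] → 1·2 = 2.
|S1 △ S2| = |S1| + |S2| − 2·|S1∩S2| = 14 + 6 − 4 = 16.00.

16.00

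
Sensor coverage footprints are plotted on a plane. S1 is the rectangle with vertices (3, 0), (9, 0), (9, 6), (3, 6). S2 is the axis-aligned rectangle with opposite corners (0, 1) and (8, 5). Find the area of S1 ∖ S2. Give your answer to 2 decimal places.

16.00

|S1∩S2|: x∈[3,8], y∈[1,5] → 5·4 = 20.
|S1| = 36.
|S1 ∖ S2| = |S1| − |S1∩S2| = 36 − 20 = 16.00.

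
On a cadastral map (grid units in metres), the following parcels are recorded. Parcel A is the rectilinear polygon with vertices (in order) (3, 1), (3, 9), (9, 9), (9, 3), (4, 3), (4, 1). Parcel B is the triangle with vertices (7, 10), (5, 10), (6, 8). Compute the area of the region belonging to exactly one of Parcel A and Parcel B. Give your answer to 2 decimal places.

39.00

|Parcel A| = 38, |Parcel B| = 2, |Parcel A∩Parcel B| = 0.5.
|Parcel A △ Parcel B| = |Parcel A| + |Parcel B| − 2·|Parcel A∩Parcel B| = 38 + 2 − 1 = 39.00.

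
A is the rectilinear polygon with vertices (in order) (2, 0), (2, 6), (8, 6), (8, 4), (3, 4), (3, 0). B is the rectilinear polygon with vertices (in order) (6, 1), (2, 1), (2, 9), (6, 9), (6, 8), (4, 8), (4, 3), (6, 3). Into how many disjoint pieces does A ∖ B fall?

A ∖ B splits into 2 disjoint pieces (area 1, area 8).

2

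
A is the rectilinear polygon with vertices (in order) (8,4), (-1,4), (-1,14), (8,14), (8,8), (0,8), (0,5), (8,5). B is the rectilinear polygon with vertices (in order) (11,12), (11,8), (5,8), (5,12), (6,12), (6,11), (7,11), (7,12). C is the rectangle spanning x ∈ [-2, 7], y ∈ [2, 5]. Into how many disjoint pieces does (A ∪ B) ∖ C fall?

(A ∪ B) ∖ C splits into 2 disjoint pieces (area 69, area 1).

2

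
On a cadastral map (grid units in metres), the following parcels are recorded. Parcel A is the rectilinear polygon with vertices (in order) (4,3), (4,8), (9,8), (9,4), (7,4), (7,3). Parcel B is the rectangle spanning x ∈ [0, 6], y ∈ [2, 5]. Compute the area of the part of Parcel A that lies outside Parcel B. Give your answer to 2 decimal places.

|Parcel A| = 23, |Parcel A∩Parcel B| = 4.
|Parcel A ∖ Parcel B| = |Parcel A| − |Parcel A∩Parcel B| = 23 − 4 = 19.00.

19.00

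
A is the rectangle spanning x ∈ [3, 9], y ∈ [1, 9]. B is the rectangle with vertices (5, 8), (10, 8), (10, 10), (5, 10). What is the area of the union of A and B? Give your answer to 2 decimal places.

By inclusion–exclusion:
Individual areas: |A| = 48, |B| = 10.
|A∩B|: x∈[5,9], y∈[8,9] → 4·1 = 4.
|A ∪ B| = 58 − 4 = 54.00.

54.00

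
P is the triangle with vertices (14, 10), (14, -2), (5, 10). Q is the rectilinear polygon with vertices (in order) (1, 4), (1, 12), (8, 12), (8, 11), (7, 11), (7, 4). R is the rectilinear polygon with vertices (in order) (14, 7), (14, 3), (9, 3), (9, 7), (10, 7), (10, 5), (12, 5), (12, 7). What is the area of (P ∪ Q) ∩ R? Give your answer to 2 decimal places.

|P ∪ Q| = 100.3333.
|(P ∪ Q) ∩ R| = 14.96.

14.96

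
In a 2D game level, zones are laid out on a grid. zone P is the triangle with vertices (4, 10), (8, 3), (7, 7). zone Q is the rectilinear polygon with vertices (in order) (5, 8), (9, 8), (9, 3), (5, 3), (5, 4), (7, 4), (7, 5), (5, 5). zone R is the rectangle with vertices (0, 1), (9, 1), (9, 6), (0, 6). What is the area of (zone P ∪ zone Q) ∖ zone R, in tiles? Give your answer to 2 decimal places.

|zone P ∪ zone Q| = 18.875.
|(zone P ∪ zone Q) ∩ zone R| = 10.0179.
|(zone P ∪ zone Q) ∖ zone R| = 18.875 − 10.0179 = 8.86.

8.86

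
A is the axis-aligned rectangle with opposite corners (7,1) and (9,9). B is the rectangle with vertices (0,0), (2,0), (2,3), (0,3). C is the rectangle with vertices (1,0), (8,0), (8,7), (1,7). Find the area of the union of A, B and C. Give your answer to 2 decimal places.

62.00

By inclusion–exclusion:
Individual areas: |A| = 16, |B| = 6, |C| = 49.
|A∩B| = 0 (no overlap).
|A∩C|: x∈[7,8], y∈[1,7] → 1·6 = 6.
|B∩C|: x∈[1,2], y∈[0,3] → 1·3 = 3.
|A∩B∩C| = 0.
|A ∪ B ∪ C| = 71 − 9 + 0 = 62.00.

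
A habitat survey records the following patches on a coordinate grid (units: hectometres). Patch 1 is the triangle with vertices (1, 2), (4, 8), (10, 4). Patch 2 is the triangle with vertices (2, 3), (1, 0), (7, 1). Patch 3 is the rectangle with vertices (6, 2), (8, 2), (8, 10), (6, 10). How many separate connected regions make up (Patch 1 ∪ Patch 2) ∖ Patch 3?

(Patch 1 ∪ Patch 2) ∖ Patch 3 splits into 2 disjoint pieces (area 24.7939, area 1.7778).

2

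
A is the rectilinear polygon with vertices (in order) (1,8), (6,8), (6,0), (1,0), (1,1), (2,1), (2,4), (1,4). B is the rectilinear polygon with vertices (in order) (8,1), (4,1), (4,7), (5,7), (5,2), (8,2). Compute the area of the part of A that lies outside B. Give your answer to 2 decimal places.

30.00

|A| = 37, |A∩B| = 7.
|A ∖ B| = |A| − |A∩B| = 37 − 7 = 30.00.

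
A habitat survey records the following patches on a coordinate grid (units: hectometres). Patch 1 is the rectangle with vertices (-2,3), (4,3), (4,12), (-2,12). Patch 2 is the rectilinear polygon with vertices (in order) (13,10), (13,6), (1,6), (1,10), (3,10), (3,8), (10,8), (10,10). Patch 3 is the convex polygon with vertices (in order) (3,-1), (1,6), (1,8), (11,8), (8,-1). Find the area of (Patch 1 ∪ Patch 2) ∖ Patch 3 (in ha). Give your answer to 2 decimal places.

|Patch 1 ∪ Patch 2| = 78.
|(Patch 1 ∪ Patch 2) ∩ Patch 3| = 27.0476.
|(Patch 1 ∪ Patch 2) ∖ Patch 3| = 78 − 27.0476 = 50.95.

50.95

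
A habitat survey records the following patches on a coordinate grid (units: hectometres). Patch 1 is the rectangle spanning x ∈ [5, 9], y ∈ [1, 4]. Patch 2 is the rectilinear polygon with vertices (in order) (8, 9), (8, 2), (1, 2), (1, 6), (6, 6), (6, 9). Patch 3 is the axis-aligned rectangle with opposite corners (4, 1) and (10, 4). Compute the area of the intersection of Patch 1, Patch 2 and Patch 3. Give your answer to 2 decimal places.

The intersection is the polygon with vertices (8,4), (8,2), (5,2), (5,4).
By the shoelace formula its area is 6.00.

6.00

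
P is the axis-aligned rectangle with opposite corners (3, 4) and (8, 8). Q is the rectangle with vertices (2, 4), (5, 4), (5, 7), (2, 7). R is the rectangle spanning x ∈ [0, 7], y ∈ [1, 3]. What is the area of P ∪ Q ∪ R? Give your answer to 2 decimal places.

By inclusion–exclusion:
Individual areas: |P| = 20, |Q| = 9, |R| = 14.
|P∩Q|: x∈[3,5], y∈[4,7] → 2·3 = 6.
|P∩R| = 0 (no overlap).
|Q∩R| = 0 (no overlap).
|P∩Q∩R| = 0.
|P ∪ Q ∪ R| = 43 − 6 + 0 = 37.00.

37.00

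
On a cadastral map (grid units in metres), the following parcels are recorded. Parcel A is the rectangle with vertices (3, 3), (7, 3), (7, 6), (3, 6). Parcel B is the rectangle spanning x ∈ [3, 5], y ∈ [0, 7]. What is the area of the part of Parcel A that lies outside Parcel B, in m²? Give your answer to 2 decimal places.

|Parcel A∩Parcel B|: x∈[3,5], y∈[3,6] → 2·3 = 6.
|Parcel A| = 12.
|Parcel A ∖ Parcel B| = |Parcel A| − |Parcel A∩Parcel B| = 12 − 6 = 6.00.

6.00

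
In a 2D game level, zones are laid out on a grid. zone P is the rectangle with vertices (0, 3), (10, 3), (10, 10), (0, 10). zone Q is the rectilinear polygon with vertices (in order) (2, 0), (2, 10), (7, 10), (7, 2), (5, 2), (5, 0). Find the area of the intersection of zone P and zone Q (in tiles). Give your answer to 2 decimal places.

The intersection is the polygon with vertices (7,10), (7,3), (2,3), (2,10).
By the shoelace formula its area is 35.00.

35.00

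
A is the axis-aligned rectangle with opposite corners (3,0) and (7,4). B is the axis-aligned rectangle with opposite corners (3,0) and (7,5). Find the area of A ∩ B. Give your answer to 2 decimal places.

|A∩B|: x∈[3,7], y∈[0,4] → 4·4 = 16.

16.00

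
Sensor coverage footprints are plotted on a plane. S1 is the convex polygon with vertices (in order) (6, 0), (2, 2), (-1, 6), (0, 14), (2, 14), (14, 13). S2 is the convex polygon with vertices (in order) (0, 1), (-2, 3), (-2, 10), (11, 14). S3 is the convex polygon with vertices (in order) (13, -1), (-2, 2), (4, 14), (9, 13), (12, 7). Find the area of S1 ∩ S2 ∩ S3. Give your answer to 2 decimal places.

42.58

The intersection is the polygon with vertices (8.242,13.152), (9,13), (9.429,12.143), (1.458,2.723), (-0.4,5.2), (2.727,11.454).
By the shoelace formula its area is 42.58.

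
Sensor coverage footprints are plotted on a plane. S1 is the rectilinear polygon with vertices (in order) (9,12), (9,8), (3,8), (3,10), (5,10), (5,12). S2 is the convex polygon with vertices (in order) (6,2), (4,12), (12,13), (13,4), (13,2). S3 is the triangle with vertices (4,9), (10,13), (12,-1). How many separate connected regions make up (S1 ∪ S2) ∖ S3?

(S1 ∪ S2) ∖ S3 splits into 2 disjoint pieces (area 21.1077, area 19.6115).

2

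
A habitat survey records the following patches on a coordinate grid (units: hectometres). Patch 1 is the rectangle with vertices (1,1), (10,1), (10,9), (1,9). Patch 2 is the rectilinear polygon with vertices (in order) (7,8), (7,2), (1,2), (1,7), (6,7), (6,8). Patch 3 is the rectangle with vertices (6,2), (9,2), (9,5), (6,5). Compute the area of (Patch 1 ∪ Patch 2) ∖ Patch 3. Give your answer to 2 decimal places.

63.00

|Patch 1 ∪ Patch 2| = 72.
|(Patch 1 ∪ Patch 2) ∩ Patch 3| = 9.
|(Patch 1 ∪ Patch 2) ∖ Patch 3| = 72 − 9 = 63.00.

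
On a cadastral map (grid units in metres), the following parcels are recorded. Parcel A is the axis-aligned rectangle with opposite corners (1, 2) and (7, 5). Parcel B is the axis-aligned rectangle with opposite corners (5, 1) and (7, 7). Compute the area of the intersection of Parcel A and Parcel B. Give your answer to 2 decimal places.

6.00

|Parcel A∩Parcel B|: x∈[5,7], y∈[2,5] → 2·3 = 6.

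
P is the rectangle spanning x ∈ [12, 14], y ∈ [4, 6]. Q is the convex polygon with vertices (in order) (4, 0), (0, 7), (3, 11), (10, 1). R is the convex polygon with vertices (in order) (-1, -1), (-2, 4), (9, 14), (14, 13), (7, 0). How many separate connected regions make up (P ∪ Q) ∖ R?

(P ∪ Q) ∖ R splits into 3 disjoint pieces (area 4, area 6.4806, area 3.001).

3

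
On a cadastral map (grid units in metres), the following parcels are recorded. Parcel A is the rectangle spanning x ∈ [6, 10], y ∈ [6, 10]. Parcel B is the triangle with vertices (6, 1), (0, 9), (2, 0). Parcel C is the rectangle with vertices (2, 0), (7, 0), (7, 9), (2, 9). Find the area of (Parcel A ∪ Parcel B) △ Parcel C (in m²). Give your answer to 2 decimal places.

48.67

|Parcel A ∪ Parcel B| = 35.
|(Parcel A ∪ Parcel B) ∩ Parcel C| = 15.6667.
|(Parcel A ∪ Parcel B) △ Parcel C| = 35 + 45 − 31.3333 = 48.67.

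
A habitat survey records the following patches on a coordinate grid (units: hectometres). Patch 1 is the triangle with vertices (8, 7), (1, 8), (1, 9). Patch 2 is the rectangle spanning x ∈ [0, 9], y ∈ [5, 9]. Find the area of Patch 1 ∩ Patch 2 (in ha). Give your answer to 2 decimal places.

The intersection is the polygon with vertices (1,8), (1,9), (8,7).
By the shoelace formula its area is 3.50.

3.50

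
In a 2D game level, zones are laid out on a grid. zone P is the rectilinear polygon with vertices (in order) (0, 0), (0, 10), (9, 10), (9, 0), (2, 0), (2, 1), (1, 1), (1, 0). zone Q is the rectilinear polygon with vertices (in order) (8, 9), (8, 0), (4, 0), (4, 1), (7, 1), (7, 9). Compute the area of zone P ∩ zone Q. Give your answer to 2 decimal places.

The intersection is the polygon with vertices (4,0), (4,1), (7,1), (7,9), (8,9), (8,0).
By the shoelace formula its area is 12.00.

12.00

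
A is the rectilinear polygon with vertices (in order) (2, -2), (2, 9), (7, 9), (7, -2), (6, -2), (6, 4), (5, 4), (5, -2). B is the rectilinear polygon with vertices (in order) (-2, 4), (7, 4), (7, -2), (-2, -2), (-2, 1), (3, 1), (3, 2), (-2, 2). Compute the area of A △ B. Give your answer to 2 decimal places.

|A| = 49, |B| = 49, |A∩B| = 23.
|A △ B| = |A| + |B| − 2·|A∩B| = 49 + 49 − 46 = 52.00.

52.00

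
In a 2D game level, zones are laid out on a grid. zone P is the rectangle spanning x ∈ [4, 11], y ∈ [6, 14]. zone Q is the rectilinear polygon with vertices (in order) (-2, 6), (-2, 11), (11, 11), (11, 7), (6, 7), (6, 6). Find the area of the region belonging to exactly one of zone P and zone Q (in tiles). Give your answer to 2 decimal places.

|zone P| = 56, |zone Q| = 60, |zone P∩zone Q| = 30.
|zone P △ zone Q| = |zone P| + |zone Q| − 2·|zone P∩zone Q| = 56 + 60 − 60 = 56.00.

56.00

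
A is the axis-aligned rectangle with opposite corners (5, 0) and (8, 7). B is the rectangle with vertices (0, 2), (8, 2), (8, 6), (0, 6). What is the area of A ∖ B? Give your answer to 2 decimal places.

9.00

|A∩B|: x∈[5,8], y∈[2,6] → 3·4 = 12.
|A| = 21.
|A ∖ B| = |A| − |A∩B| = 21 − 12 = 9.00.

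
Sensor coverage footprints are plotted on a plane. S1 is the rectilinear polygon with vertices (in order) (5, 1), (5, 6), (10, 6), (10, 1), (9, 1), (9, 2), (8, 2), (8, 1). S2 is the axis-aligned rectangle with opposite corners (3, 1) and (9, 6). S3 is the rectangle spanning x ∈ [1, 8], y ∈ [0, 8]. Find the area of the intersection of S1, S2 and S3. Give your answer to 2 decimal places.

15.00

The intersection is the polygon with vertices (8,6), (8,2), (8,1), (5,1), (5,6).
By the shoelace formula its area is 15.00.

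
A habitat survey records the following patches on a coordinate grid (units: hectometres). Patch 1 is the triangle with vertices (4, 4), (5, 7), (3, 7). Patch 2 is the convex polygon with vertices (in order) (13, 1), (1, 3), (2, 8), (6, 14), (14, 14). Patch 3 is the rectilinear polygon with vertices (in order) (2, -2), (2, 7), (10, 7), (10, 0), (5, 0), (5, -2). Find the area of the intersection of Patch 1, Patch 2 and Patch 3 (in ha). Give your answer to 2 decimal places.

The intersection is the polygon with vertices (5,7), (4,4), (3,7).
By the shoelace formula its area is 3.00.

3.00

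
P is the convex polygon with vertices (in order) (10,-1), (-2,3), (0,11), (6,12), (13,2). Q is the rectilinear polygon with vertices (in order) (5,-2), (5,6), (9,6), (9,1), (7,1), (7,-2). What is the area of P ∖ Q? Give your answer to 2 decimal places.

|P| = 118.5, |P∩Q| = 21.3333.
|P ∖ Q| = |P| − |P∩Q| = 118.5 − 21.3333 = 97.17.

97.17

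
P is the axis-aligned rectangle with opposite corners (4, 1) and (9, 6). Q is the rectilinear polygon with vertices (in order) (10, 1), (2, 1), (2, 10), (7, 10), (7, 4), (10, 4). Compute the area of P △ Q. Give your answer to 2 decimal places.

|P| = 25, |Q| = 54, |P∩Q| = 21.
|P △ Q| = |P| + |Q| − 2·|P∩Q| = 25 + 54 − 42 = 37.00.

37.00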